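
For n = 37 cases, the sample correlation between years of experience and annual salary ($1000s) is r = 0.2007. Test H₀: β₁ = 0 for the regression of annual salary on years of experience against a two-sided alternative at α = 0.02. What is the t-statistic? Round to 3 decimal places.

t = r·√(n − 2)/√(1 − r²) = 0.2007·√35/√0.95972 = 1.212.
df = n − 2 = 35.
Two-sided p ≈ 0.2336, which is ≥ 0.02, so fail to reject H₀.
The data do not give significant evidence of a linear association between years of experience and annual salary.

t = 1.212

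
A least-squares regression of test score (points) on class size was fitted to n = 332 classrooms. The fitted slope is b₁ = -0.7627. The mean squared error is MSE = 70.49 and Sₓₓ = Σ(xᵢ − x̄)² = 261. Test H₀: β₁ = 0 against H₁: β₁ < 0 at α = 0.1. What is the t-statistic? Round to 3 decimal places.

SE(b₁) = √(MSE/Sₓₓ) = √(70.49/261) = 0.519689.
t = -0.7627 / 0.519689 = -1.468.
df = n − 2 = 330.
One-sided p ≈ 0.0716, which is < 0.1, so reject H₀.
There is evidence that the true slope on class size is negative.

t = -1.468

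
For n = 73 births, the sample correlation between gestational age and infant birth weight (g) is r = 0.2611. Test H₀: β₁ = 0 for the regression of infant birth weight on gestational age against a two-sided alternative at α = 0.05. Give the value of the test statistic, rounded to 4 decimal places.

t = r·√(n − 2)/√(1 − r²) = 0.2611·√71/√0.931827 = 2.2791.
df = n − 2 = 71.
Two-sided p ≈ 0.0257, which is < 0.05, so reject H₀.
There is evidence of a linear association between gestational age and infant birth weight.

t = 2.2791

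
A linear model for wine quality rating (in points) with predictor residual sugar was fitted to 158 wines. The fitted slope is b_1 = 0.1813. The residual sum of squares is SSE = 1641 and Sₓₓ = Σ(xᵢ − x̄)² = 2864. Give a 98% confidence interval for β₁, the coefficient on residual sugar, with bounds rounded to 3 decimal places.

MSE = SSE/(n − 2) = 1641/156 = 10.5192.
SE(b_1) = √(MSE/Sₓₓ) = √(10.5192/2864) = 0.0606046.
df = n − 2 = 156.
t* = t_{0.01, 156} = 2.350489.
Margin = t* × SE = 2.350489 × 0.0606046 = 0.14245.
CI: 0.1813 ± 0.14245 → (0.039, 0.324).
With 98% confidence, each one-unit increase in residual sugar is associated with a change of between 0.039 and 0.324 points in wine quality rating.

(0.039, 0.324)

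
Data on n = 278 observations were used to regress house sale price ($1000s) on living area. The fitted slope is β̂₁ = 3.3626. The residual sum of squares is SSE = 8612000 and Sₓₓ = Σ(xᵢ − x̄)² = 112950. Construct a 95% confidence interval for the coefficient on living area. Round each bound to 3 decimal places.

MSE = SSE/(n − 2) = 8612000/276 = 31202.9.
SE(β̂₁) = √(MSE/Sₓₓ) = √(31202.9/112950) = 0.525599.
df = n − 2 = 276.
t* = t_{0.025, 276} = 1.968596.
Margin = t* × SE = 1.968596 × 0.525599 = 1.03469.
CI: 3.3626 ± 1.03469 → (2.328, 4.397).
With 95% confidence, each one-unit increase in living area is associated with a change of between 2.328 and 4.397 $1000s in house sale price.

(2.328, 4.397)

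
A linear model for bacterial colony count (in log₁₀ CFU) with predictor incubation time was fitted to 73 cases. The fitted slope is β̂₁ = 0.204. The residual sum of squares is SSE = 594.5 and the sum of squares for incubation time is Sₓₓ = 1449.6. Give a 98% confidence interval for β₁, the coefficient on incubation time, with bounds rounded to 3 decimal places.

MSE = SSE/(n − 2) = 594.5/71 = 8.37324.
SE(β̂₁) = √(MSE/Sₓₓ) = √(8.37324/1449.6) = 0.0760016.
df = n − 2 = 71.
t* = t_{0.01, 71} = 2.380024.
Margin = t* × SE = 2.380024 × 0.0760016 = 0.18089.
CI: 0.204 ± 0.18089 → (0.023, 0.385).
With 98% confidence, each one-unit increase in incubation time is associated with a change of between 0.023 and 0.385 log₁₀ CFU in bacterial colony count.

(0.023, 0.385)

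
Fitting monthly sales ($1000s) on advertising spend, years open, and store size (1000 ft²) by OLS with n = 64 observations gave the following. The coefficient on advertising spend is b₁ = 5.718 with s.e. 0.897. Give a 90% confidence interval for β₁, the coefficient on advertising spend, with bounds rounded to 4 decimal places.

df = n − k − 1 = 64 − 3 − 1 = 60.
t* = t_{0.05, 60} = 1.670649.
Margin = t* × SE = 1.670649 × 0.897 = 1.498572.
CI: 5.718 ± 1.498572 → (4.2194, 7.2166).
With 90% confidence, each one-unit increase in advertising spend is associated with a change of between 4.2194 and 7.2166 $1000s in monthly sales, holding the other predictors fixed.

(4.2194, 7.2166)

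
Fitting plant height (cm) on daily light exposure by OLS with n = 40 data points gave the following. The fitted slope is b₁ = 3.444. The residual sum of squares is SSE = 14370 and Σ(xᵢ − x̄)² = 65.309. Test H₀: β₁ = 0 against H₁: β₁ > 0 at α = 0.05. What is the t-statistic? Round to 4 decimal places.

t = 1.4312

MSE = SSE/(n − 2) = 14370/38 = 378.158.
SE(b₁) = √(MSE/Sₓₓ) = √(378.158/65.309) = 2.4063.
t = 3.444 / 2.4063 = 1.4312.
df = n − 2 = 38.
One-sided p ≈ 0.0803, which is ≥ 0.05, so fail to reject H₀.
The data do not give significant evidence that the true slope on daily light exposure is positive.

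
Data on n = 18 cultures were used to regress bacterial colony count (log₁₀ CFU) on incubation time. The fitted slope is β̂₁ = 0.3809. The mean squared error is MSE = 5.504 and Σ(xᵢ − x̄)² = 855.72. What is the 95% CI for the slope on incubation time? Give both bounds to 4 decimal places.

SE(β̂₁) = √(MSE/Sₓₓ) = √(5.504/855.72) = 0.0801998.
df = n − 2 = 16.
t* = t_{0.025, 16} = 2.119905.
Margin = t* × SE = 2.119905 × 0.0801998 = 0.170016.
CI: 0.3809 ± 0.170016 → (0.2109, 0.5509).
With 95% confidence, each one-unit increase in incubation time is associated with a change of between 0.2109 and 0.5509 log₁₀ CFU in bacterial colony count.

(0.2109, 0.5509)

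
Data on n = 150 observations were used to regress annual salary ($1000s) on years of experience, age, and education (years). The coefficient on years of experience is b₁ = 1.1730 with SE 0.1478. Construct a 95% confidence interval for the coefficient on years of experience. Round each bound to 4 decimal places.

df = n − k − 1 = 150 − 3 − 1 = 146.
t* = t_{0.025, 146} = 1.976346.
Margin = t* × SE = 1.976346 × 0.1478 = 0.292104.
CI: 1.1730 ± 0.292104 → (0.8809, 1.4651).
With 95% confidence, each one-unit increase in years of experience is associated with a change of between 0.8809 and 1.4651 $1000s in annual salary, holding the other predictors fixed.

(0.8809, 1.4651)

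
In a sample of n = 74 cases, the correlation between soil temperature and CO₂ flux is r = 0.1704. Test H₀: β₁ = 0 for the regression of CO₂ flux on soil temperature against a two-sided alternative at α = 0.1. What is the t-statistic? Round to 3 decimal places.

t = r·√(n − 2)/√(1 − r²) = 0.1704·√72/√0.970964 = 1.467.
df = n − 2 = 72.
Two-sided p ≈ 0.1466, which is ≥ 0.1, so fail to reject H₀.
The data do not give significant evidence of a linear association between soil temperature and CO₂ flux.

t = 1.467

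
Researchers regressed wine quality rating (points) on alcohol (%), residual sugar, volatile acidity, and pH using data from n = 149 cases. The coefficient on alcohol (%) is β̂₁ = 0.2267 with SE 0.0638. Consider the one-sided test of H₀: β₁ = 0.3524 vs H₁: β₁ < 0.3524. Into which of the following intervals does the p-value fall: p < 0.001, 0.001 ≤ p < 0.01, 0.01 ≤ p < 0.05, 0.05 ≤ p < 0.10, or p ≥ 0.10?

t = (0.2267 − 0.3524) / 0.0638 = -1.970.
df = n − k − 1 = 149 − 4 − 1 = 144.
One-sided p = P(T_{144} < t) ≈ 0.0254.
So 0.01 ≤ p < 0.05.

0.01 ≤ p < 0.05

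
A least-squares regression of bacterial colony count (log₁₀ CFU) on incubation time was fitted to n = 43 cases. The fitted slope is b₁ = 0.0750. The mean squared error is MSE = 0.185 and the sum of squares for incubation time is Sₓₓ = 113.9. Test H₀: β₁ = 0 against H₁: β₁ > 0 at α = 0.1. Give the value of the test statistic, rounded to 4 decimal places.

t = 1.8610

SE(b₁) = √(MSE/Sₓₓ) = √(0.185/113.9) = 0.0403018.
t = 0.0750 / 0.0403018 = 1.8610.
df = n − 2 = 41.
One-sided p ≈ 0.0350, which is < 0.1, so reject H₀.
There is evidence that the true slope on incubation time is positive.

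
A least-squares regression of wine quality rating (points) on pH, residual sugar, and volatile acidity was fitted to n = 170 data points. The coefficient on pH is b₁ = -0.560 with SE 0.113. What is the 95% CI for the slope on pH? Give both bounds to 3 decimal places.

(-0.783, -0.337)

df = n − k − 1 = 170 − 3 − 1 = 166.
t* = t_{0.025, 166} = 1.974358.
Margin = t* × SE = 1.974358 × 0.113 = 0.22310.
CI: -0.560 ± 0.22310 → (-0.783, -0.337).
With 95% confidence, each one-unit increase in pH is associated with a change of between -0.783 and -0.337 points in wine quality rating, holding the other predictors fixed.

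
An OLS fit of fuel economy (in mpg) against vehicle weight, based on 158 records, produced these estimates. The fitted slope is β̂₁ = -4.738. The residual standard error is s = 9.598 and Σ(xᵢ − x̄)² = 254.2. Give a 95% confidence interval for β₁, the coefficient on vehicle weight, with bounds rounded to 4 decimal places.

SE(β̂₁) = s/√Sₓₓ = 9.598/√254.2 = 0.601995.
df = n − 2 = 156.
t* = t_{0.025, 156} = 1.975288.
Margin = t* × SE = 1.975288 × 0.601995 = 1.189113.
CI: -4.738 ± 1.189113 → (-5.9271, -3.5489).
With 95% confidence, each one-unit increase in vehicle weight is associated with a change of between -5.9271 and -3.5489 mpg in fuel economy.

(-5.9271, -3.5489)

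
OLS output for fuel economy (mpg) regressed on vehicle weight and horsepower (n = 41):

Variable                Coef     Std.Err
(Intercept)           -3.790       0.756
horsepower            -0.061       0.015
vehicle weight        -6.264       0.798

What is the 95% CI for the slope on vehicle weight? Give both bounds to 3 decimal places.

(-7.879, -4.649)

Read off: b = -6.264, SE = 0.798 for vehicle weight.
df = n − k − 1 = 41 − 2 − 1 = 38.
t* = t_{0.025, 38} = 2.024394.
Margin = t* × SE = 2.024394 × 0.798 = 1.61547.
CI: -6.264 ± 1.61547 → (-7.879, -4.649).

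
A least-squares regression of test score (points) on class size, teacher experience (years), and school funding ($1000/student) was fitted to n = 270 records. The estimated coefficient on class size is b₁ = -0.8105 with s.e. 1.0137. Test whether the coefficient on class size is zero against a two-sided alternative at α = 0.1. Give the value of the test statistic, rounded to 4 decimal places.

H₀: β₁ = 0 vs H₁: β₁ ≠ 0.
t = (b₁ − β₁⁰)/SE = -0.8105 / 1.0137 = -0.7995.
df = n − k − 1 = 270 − 3 − 1 = 266.
Two-sided p ≈ 0.4247, which is ≥ 0.1, so fail to reject H₀.
The data do not give significant evidence of an association between class size and test score, after adjusting for the other predictors.

t = -0.7995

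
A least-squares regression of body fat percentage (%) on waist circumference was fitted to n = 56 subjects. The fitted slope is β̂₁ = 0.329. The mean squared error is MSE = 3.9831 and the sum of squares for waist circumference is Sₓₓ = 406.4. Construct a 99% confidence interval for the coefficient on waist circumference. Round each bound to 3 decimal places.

SE(β̂₁) = √(MSE/Sₓₓ) = √(3.9831/406.4) = 0.0989997.
df = n − 2 = 54.
t* = t_{0.005, 54} = 2.669985.
Margin = t* × SE = 2.669985 × 0.0989997 = 0.26433.
CI: 0.329 ± 0.26433 → (0.065, 0.593).
With 99% confidence, each one-unit increase in waist circumference is associated with a change of between 0.065 and 0.593 % in body fat percentage.

(0.065, 0.593)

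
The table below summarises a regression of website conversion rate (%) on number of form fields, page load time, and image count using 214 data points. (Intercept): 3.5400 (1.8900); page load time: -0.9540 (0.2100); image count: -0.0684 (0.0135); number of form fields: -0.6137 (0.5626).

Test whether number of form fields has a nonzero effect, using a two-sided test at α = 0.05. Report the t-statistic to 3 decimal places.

t = -1.091

Read off: b = -0.6137, SE = 0.5626 for number of form fields.
H₀: β₁ = 0 vs H₁: β₁ ≠ 0.
t = -0.6137 / 0.5626 = -1.091.
df = n − k − 1 = 214 − 3 − 1 = 210.
Two-sided p ≈ 0.2766, which is ≥ 0.05, so fail to reject H₀.
The data do not give significant evidence of an association between number of form fields and website conversion rate, after adjusting for the other predictors.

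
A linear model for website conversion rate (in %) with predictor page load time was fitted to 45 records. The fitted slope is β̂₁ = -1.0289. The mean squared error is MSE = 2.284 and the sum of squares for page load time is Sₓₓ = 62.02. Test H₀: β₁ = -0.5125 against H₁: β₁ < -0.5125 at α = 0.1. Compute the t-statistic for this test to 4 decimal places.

t = -2.6909

SE(β̂₁) = √(MSE/Sₓₓ) = √(2.284/62.02) = 0.191903.
t = (-1.0289 − (-0.5125)) / 0.191903 = -2.6909.
df = n − 2 = 43.
One-sided p ≈ 0.0051, which is < 0.1, so reject H₀.
There is evidence that the true slope on page load time is below -0.5125 % per unit.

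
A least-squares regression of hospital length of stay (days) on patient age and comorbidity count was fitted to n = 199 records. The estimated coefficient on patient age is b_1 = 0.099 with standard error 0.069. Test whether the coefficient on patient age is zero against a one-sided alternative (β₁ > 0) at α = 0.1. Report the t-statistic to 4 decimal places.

H₀: β₁ = 0 vs H₁: β₁ > 0.
t = (b_1 − β₁⁰)/SE = 0.099 / 0.069 = 1.4348.
df = n − k − 1 = 199 − 2 − 1 = 196.
One-sided p ≈ 0.0765, which is < 0.1, so reject H₀.
There is evidence that the true slope on patient age is positive, holding the other predictors fixed.

t = 1.4348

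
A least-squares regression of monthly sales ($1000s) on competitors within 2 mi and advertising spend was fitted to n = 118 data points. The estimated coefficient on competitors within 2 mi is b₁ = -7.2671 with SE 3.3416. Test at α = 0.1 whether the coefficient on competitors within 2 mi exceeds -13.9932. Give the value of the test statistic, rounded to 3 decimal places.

t = 2.013

H₀: β₁ = -13.9932 vs H₁: β₁ > -13.9932.
t = (b₁ − β₁⁰)/SE = (-7.2671 − (-13.9932)) / 3.3416 = 2.013.
df = n − k − 1 = 118 − 2 − 1 = 115.
One-sided p ≈ 0.0232, which is < 0.1, so reject H₀.
There is evidence that the true slope on competitors within 2 mi exceeds -13.9932 $1000s per unit, holding the other predictors fixed.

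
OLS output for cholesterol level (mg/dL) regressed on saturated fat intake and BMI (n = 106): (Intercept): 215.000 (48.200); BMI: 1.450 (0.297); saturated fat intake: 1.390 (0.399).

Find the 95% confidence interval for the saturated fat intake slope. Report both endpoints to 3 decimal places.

Read off: b = 1.390, SE = 0.399 for saturated fat intake.
df = n − k − 1 = 106 − 2 − 1 = 103.
t* = t_{0.025, 103} = 1.983264.
Margin = t* × SE = 1.983264 × 0.399 = 0.79132.
CI: 1.390 ± 0.79132 → (0.599, 2.181).

(0.599, 2.181)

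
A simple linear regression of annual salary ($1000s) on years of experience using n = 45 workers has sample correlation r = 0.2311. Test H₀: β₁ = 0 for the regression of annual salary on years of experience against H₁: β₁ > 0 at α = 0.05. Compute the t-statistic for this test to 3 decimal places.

t = r·√(n − 2)/√(1 − r²) = 0.2311·√43/√0.946593 = 1.558.
df = n − 2 = 43.
One-sided p ≈ 0.0633, which is ≥ 0.05, so fail to reject H₀.
The data do not give significant evidence of a linear association between years of experience and annual salary.

t = 1.558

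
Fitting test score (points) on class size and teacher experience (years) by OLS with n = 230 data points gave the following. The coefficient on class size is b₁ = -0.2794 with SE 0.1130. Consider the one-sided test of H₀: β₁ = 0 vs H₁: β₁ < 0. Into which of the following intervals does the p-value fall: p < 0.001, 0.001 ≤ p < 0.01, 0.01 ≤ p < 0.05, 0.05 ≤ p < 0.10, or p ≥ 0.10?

0.001 ≤ p < 0.01

t = -0.2794 / 0.1130 = -2.473.
df = n − k − 1 = 230 − 2 − 1 = 227.
One-sided p = P(T_{227} < t) ≈ 0.0071.
So 0.001 ≤ p < 0.01.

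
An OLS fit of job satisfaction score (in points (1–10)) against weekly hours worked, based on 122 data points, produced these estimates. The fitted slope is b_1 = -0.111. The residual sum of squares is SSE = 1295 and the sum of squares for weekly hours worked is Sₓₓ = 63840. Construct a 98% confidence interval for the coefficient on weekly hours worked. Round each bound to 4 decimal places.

MSE = SSE/(n − 2) = 1295/120 = 10.7917.
SE(b_1) = √(MSE/Sₓₓ) = √(10.7917/63840) = 0.0130016.
df = n − 2 = 120.
t* = t_{0.01, 120} = 2.357825.
Margin = t* × SE = 2.357825 × 0.0130016 = 0.030656.
CI: -0.111 ± 0.030656 → (-0.1417, -0.0803).
With 98% confidence, each one-unit increase in weekly hours worked is associated with a change of between -0.1417 and -0.0803 points (1–10) in job satisfaction score.

(-0.1417, -0.0803)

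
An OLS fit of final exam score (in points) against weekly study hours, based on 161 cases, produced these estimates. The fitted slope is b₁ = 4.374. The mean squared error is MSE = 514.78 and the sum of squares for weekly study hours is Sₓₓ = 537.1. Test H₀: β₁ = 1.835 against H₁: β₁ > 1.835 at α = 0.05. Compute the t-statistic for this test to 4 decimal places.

SE(b₁) = √(MSE/Sₓₓ) = √(514.78/537.1) = 0.979001.
t = (4.374 − 1.835) / 0.979001 = 2.5935.
df = n − 2 = 159.
One-sided p ≈ 0.0052, which is < 0.05, so reject H₀.
There is evidence that the true slope on weekly study hours exceeds 1.835 points per unit.

t = 2.5935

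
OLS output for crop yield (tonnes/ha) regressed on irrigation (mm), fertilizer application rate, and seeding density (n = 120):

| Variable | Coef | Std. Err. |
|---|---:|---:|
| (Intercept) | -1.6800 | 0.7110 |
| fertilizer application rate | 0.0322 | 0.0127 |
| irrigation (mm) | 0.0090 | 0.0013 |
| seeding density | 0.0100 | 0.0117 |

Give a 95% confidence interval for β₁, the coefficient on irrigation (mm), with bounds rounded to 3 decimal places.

(0.006, 0.012)

Read off: b = 0.0090, SE = 0.0013 for irrigation (mm).
df = n − k − 1 = 120 − 3 − 1 = 116.
t* = t_{0.025, 116} = 1.980626.
Margin = t* × SE = 1.980626 × 0.0013 = 0.00257.
CI: 0.0090 ± 0.00257 → (0.006, 0.012).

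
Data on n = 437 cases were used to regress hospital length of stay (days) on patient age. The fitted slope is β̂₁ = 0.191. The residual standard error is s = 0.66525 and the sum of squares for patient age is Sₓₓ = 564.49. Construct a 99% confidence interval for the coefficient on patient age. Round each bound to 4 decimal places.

(0.1186, 0.2634)

SE(β̂₁) = s/√Sₓₓ = 0.66525/√564.49 = 0.0279999.
df = n − 2 = 435.
t* = t_{0.005, 435} = 2.587179.
Margin = t* × SE = 2.587179 × 0.0279999 = 0.072441.
CI: 0.191 ± 0.072441 → (0.1186, 0.2634).
With 99% confidence, each one-unit increase in patient age is associated with a change of between 0.1186 and 0.2634 days in hospital length of stay.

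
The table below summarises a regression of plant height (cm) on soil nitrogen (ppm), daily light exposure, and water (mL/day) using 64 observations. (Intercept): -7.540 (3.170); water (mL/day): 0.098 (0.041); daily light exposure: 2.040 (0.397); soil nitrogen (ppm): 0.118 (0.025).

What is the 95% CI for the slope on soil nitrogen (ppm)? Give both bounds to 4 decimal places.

Read off: b = 0.118, SE = 0.025 for soil nitrogen (ppm).
df = n − k − 1 = 64 − 3 − 1 = 60.
t* = t_{0.025, 60} = 2.000298.
Margin = t* × SE = 2.000298 × 0.025 = 0.050007.
CI: 0.118 ± 0.050007 → (0.0680, 0.1680).

(0.0680, 0.1680)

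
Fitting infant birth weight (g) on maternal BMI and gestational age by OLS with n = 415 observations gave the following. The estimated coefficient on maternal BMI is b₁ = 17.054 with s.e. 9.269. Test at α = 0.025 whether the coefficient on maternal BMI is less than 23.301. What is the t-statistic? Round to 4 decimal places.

H₀: β₁ = 23.301 vs H₁: β₁ < 23.301.
t = (b₁ − β₁⁰)/SE = (17.054 − 23.301) / 9.269 = -0.6740.
df = n − k − 1 = 415 − 2 − 1 = 412.
One-sided p ≈ 0.2504, which is ≥ 0.025, so fail to reject H₀.
The data do not give significant evidence that the true slope on maternal BMI is below 23.301 g per unit, holding the other predictors fixed.

t = -0.6740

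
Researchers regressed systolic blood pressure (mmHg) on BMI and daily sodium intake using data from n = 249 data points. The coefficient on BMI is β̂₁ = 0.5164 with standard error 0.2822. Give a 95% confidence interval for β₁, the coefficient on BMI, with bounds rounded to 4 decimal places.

df = n − k − 1 = 249 − 2 − 1 = 246.
t* = t_{0.025, 246} = 1.969654.
Margin = t* × SE = 1.969654 × 0.2822 = 0.555836.
CI: 0.5164 ± 0.555836 → (-0.0394, 1.0722).
With 95% confidence, each one-unit increase in BMI is associated with a change of between -0.0394 and 1.0722 mmHg in systolic blood pressure, holding the other predictors fixed.

(-0.0394, 1.0722)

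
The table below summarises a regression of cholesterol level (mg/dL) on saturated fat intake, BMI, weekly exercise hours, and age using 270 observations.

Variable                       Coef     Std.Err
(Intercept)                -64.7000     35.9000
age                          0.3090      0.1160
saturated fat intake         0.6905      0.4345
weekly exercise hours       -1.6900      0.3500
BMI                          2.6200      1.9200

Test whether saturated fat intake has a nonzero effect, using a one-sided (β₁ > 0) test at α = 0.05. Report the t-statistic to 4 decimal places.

Read off: b = 0.6905, SE = 0.4345 for saturated fat intake.
H₀: β₁ = 0 vs H₁: β₁ > 0.
t = 0.6905 / 0.4345 = 1.5892.
df = n − k − 1 = 270 − 4 − 1 = 265.
One-sided p ≈ 0.0566, which is ≥ 0.05, so fail to reject H₀.
The data do not give significant evidence that the true slope on saturated fat intake is positive, holding the other predictors fixed.

t = 1.5892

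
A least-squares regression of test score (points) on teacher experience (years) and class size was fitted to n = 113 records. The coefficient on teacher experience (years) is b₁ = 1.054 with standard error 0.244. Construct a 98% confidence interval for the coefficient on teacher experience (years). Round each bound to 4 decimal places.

(0.4780, 1.6300)

df = n − k − 1 = 113 − 2 − 1 = 110.
t* = t_{0.01, 110} = 2.360726.
Margin = t* × SE = 2.360726 × 0.244 = 0.576017.
CI: 1.054 ± 0.576017 → (0.4780, 1.6300).
With 98% confidence, each one-unit increase in teacher experience (years) is associated with a change of between 0.4780 and 1.6300 points in test score, holding the other predictors fixed.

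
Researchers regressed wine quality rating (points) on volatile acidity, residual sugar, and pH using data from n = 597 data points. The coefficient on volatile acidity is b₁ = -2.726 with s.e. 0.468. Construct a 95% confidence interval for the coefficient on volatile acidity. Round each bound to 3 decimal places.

(-3.645, -1.807)

df = n − k − 1 = 597 − 3 − 1 = 593.
t* = t_{0.025, 593} = 1.963972.
Margin = t* × SE = 1.963972 × 0.468 = 0.91914.
CI: -2.726 ± 0.91914 → (-3.645, -1.807).
With 95% confidence, each one-unit increase in volatile acidity is associated with a change of between -3.645 and -1.807 points in wine quality rating, holding the other predictors fixed.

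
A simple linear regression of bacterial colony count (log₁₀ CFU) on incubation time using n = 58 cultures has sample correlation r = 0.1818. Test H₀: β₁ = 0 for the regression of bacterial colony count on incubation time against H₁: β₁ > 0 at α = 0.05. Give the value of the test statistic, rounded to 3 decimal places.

t = 1.384

t = r·√(n − 2)/√(1 − r²) = 0.1818·√56/√0.966949 = 1.384.
df = n − 2 = 56.
One-sided p ≈ 0.0860, which is ≥ 0.05, so fail to reject H₀.
The data do not give significant evidence of a linear association between incubation time and bacterial colony count.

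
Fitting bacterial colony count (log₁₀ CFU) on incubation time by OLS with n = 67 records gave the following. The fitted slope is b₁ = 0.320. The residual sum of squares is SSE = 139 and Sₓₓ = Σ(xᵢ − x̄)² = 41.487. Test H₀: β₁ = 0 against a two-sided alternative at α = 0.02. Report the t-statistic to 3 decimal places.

t = 1.409

MSE = SSE/(n − 2) = 139/65 = 2.13846.
SE(b₁) = √(MSE/Sₓₓ) = √(2.13846/41.487) = 0.227036.
t = 0.320 / 0.227036 = 1.409.
df = n − 2 = 65.
Two-sided p ≈ 0.1635, which is ≥ 0.02, so fail to reject H₀.
The data do not give significant evidence of an association between incubation time and bacterial colony count.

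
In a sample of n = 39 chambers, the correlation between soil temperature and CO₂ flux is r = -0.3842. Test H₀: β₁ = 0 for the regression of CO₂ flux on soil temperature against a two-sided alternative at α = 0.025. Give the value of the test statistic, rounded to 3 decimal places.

t = r·√(n − 2)/√(1 − r²) = -0.3842·√37/√0.85239 = -2.531.
df = n − 2 = 37.
Two-sided p ≈ 0.0157, which is < 0.025, so reject H₀.
There is evidence of a linear association between soil temperature and CO₂ flux.

t = -2.531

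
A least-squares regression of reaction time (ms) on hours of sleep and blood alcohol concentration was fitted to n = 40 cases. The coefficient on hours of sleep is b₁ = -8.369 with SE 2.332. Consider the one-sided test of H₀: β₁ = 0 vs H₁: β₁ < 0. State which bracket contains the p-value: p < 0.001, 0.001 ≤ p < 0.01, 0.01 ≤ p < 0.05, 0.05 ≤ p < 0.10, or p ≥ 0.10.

p < 0.001

t = -8.369 / 2.332 = -3.589.
df = n − k − 1 = 40 − 2 − 1 = 37.
One-sided p = P(T_{37} < t) ≈ 0.0005.
So p < 0.001.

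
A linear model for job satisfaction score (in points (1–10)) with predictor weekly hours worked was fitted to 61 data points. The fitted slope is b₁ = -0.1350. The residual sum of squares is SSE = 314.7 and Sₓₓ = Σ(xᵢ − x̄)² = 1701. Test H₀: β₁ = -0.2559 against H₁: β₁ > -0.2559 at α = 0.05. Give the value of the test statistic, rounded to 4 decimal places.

t = 2.1590

MSE = SSE/(n − 2) = 314.7/59 = 5.3339.
SE(b₁) = √(MSE/Sₓₓ) = √(5.3339/1701) = 0.0559977.
t = (-0.1350 − (-0.2559)) / 0.0559977 = 2.1590.
df = n − 2 = 59.
One-sided p ≈ 0.0175, which is < 0.05, so reject H₀.
There is evidence that the true slope on weekly hours worked exceeds -0.2559 points (1–10) per unit.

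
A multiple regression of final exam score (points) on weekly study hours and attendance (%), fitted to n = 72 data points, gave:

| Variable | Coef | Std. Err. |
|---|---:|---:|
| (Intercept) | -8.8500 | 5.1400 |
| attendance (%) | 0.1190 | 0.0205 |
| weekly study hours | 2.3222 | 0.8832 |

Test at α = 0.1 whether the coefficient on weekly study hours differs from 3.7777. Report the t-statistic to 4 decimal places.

t = -1.6480

Read off: b = 2.3222, SE = 0.8832 for weekly study hours.
H₀: β₁ = 3.7777 vs H₁: β₁ ≠ 3.7777.
t = (2.3222 − 3.7777) / 0.8832 = -1.6480.
df = n − k − 1 = 72 − 2 − 1 = 69.
Two-sided p ≈ 0.1039, which is ≥ 0.1, so fail to reject H₀.
The data are consistent with a true slope of 3.7777 points per unit of weekly study hours, holding the other predictors fixed.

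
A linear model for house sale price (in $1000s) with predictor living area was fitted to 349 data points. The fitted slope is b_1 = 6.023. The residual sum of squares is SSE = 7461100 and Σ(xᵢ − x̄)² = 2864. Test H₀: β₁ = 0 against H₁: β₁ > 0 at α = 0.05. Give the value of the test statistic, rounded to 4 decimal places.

t = 2.1982

MSE = SSE/(n − 2) = 7461100/347 = 21501.7.
SE(b_1) = √(MSE/Sₓₓ) = √(21501.7/2864) = 2.74.
t = 6.023 / 2.74 = 2.1982.
df = n − 2 = 347.
One-sided p ≈ 0.0143, which is < 0.05, so reject H₀.
There is evidence that the true slope on living area is positive.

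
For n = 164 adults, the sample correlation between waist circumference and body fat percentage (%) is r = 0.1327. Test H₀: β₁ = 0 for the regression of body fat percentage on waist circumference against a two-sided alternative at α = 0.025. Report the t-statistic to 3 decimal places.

t = r·√(n − 2)/√(1 − r²) = 0.1327·√162/√0.982391 = 1.704.
df = n − 2 = 162.
Two-sided p ≈ 0.0903, which is ≥ 0.025, so fail to reject H₀.
The data do not give significant evidence of a linear association between waist circumference and body fat percentage.

t = 1.704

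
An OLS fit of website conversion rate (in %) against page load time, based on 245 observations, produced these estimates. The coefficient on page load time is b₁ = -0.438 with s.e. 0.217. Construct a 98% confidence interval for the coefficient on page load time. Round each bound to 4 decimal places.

df = n − 2 = 245 − 2 = 243.
t* = t_{0.01, 243} = 2.341791.
Margin = t* × SE = 2.341791 × 0.217 = 0.508169.
CI: -0.438 ± 0.508169 → (-0.9462, 0.0702).
With 98% confidence, each one-unit increase in page load time is associated with a change of between -0.9462 and 0.0702 % in website conversion rate.

(-0.9462, 0.0702)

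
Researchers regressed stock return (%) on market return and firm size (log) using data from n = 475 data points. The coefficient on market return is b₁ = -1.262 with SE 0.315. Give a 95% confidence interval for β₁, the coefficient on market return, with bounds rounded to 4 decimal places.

(-1.8810, -0.6430)

df = n − k − 1 = 475 − 2 − 1 = 472.
t* = t_{0.025, 472} = 1.965003.
Margin = t* × SE = 1.965003 × 0.315 = 0.618976.
CI: -1.262 ± 0.618976 → (-1.8810, -0.6430).
With 95% confidence, each one-unit increase in market return is associated with a change of between -1.8810 and -0.6430 % in stock return, holding the other predictors fixed.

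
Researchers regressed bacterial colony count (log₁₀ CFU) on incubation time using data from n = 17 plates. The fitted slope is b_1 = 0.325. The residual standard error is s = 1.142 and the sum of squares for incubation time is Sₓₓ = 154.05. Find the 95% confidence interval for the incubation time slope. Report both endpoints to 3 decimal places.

SE(b_1) = s/√Sₓₓ = 1.142/√154.05 = 0.09201.
df = n − 2 = 15.
t* = t_{0.025, 15} = 2.13145.
Margin = t* × SE = 2.13145 × 0.09201 = 0.19611.
CI: 0.325 ± 0.19611 → (0.129, 0.521).
With 95% confidence, each one-unit increase in incubation time is associated with a change of between 0.129 and 0.521 log₁₀ CFU in bacterial colony count.

(0.129, 0.521)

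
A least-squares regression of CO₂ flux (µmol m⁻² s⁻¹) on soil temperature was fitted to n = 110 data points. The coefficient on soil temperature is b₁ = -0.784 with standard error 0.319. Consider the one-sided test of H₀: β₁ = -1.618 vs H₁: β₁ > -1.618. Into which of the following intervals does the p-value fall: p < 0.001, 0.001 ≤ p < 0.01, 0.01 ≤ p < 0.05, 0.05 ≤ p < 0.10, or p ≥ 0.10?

0.001 ≤ p < 0.01

t = (-0.784 − (-1.618)) / 0.319 = 2.614.
df = n − 2 = 110 − 2 = 108.
One-sided p = P(T_{108} > t) ≈ 0.0051.
So 0.001 ≤ p < 0.01.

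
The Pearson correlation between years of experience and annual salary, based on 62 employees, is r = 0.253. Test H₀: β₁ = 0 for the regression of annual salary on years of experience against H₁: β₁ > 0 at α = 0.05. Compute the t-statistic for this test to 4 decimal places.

t = r·√(n − 2)/√(1 − r²) = 0.253·√60/√0.935991 = 2.0256.
df = n − 2 = 60.
One-sided p ≈ 0.0236, which is < 0.05, so reject H₀.
There is evidence of a linear association between years of experience and annual salary.

t = 2.0256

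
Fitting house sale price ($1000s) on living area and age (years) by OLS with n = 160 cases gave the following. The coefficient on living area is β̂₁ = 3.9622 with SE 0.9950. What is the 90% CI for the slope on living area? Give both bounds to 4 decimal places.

df = n − k − 1 = 160 − 2 − 1 = 157.
t* = t_{0.05, 157} = 1.654617.
Margin = t* × SE = 1.654617 × 0.9950 = 1.646344.
CI: 3.9622 ± 1.646344 → (2.3159, 5.6085).
With 90% confidence, each one-unit increase in living area is associated with a change of between 2.3159 and 5.6085 $1000s in house sale price, holding the other predictors fixed.

(2.3159, 5.6085)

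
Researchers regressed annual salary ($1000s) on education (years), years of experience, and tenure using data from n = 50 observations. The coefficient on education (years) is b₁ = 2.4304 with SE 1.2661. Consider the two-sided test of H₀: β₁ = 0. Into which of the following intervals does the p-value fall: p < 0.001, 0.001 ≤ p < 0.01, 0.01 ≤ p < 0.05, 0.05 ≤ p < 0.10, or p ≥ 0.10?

0.05 ≤ p < 0.10

t = 2.4304 / 1.2661 = 1.920.
df = n − k − 1 = 50 − 3 − 1 = 46.
Two-sided p = 2·P(T_{46} > |t|) ≈ 0.0611.
So 0.05 ≤ p < 0.10.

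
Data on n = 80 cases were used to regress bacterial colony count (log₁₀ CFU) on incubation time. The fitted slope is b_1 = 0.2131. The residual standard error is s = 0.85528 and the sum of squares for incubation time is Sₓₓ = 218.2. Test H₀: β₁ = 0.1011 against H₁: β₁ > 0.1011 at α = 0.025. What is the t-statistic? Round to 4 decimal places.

SE(b_1) = s/√Sₓₓ = 0.85528/√218.2 = 0.0579003.
t = (0.2131 − 0.1011) / 0.0579003 = 1.9344.
df = n − 2 = 78.
One-sided p ≈ 0.0283, which is ≥ 0.025, so fail to reject H₀.
The data do not give significant evidence that the true slope on incubation time exceeds 0.1011 log₁₀ CFU per unit.

t = 1.9344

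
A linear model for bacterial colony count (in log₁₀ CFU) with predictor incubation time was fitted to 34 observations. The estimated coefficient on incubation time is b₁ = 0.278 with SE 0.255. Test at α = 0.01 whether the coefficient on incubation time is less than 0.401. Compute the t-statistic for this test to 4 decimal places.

H₀: β₁ = 0.401 vs H₁: β₁ < 0.401.
t = (b₁ − β₁⁰)/SE = (0.278 − 0.401) / 0.255 = -0.4824.
df = n − 2 = 34 − 2 = 32.
One-sided p ≈ 0.3164, which is ≥ 0.01, so fail to reject H₀.
The data do not give significant evidence that the true slope on incubation time is below 0.401 log₁₀ CFU per unit.

t = -0.4824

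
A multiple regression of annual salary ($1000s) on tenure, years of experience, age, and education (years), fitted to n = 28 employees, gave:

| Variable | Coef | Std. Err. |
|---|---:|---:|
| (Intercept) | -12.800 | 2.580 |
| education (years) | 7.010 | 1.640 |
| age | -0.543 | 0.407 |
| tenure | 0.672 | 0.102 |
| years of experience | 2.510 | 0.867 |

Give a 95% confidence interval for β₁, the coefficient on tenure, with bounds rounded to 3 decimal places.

(0.461, 0.883)

Read off: b = 0.672, SE = 0.102 for tenure.
df = n − k − 1 = 28 − 4 − 1 = 23.
t* = t_{0.025, 23} = 2.068658.
Margin = t* × SE = 2.068658 × 0.102 = 0.21100.
CI: 0.672 ± 0.21100 → (0.461, 0.883).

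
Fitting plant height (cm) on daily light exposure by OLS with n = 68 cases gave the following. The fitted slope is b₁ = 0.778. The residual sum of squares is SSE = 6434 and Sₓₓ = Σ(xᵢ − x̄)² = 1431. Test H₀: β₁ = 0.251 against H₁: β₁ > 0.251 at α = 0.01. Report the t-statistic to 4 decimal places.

t = 2.0191

MSE = SSE/(n − 2) = 6434/66 = 97.4848.
SE(b₁) = √(MSE/Sₓₓ) = √(97.4848/1431) = 0.261005.
t = (0.778 − 0.251) / 0.261005 = 2.0191.
df = n − 2 = 66.
One-sided p ≈ 0.0238, which is ≥ 0.01, so fail to reject H₀.
The data do not give significant evidence that the true slope on daily light exposure exceeds 0.251 cm per unit.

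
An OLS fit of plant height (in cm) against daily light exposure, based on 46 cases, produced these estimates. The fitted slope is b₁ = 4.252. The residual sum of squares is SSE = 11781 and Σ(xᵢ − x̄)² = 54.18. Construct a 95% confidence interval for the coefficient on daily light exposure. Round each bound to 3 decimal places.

(-0.228, 8.732)

MSE = SSE/(n − 2) = 11781/44 = 267.75.
SE(b₁) = √(MSE/Sₓₓ) = √(267.75/54.18) = 2.22303.
df = n − 2 = 44.
t* = t_{0.025, 44} = 2.015368.
Margin = t* × SE = 2.015368 × 2.22303 = 4.48022.
CI: 4.252 ± 4.48022 → (-0.228, 8.732).
With 95% confidence, each one-unit increase in daily light exposure is associated with a change of between -0.228 and 8.732 cm in plant height.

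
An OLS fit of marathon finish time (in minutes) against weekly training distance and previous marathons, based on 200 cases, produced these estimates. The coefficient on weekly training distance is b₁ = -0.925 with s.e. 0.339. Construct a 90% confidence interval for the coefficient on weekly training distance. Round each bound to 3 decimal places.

(-1.485, -0.365)

df = n − k − 1 = 200 − 2 − 1 = 197.
t* = t_{0.05, 197} = 1.652625.
Margin = t* × SE = 1.652625 × 0.339 = 0.56024.
CI: -0.925 ± 0.56024 → (-1.485, -0.365).
With 90% confidence, each one-unit increase in weekly training distance is associated with a change of between -1.485 and -0.365 minutes in marathon finish time, holding the other predictors fixed.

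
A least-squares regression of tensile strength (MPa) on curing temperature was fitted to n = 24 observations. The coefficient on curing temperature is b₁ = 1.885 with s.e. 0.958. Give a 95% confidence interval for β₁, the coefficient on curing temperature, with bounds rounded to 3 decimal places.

(-0.102, 3.872)

df = n − 2 = 24 − 2 = 22.
t* = t_{0.025, 22} = 2.073873.
Margin = t* × SE = 2.073873 × 0.958 = 1.98677.
CI: 1.885 ± 1.98677 → (-0.102, 3.872).
With 95% confidence, each one-unit increase in curing temperature is associated with a change of between -0.102 and 3.872 MPa in tensile strength.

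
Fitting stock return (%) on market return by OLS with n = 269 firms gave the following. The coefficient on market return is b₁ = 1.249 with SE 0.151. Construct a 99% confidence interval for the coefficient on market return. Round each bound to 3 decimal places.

(0.857, 1.641)

df = n − 2 = 269 − 2 = 267.
t* = t_{0.005, 267} = 2.594368.
Margin = t* × SE = 2.594368 × 0.151 = 0.39175.
CI: 1.249 ± 0.39175 → (0.857, 1.641).
With 99% confidence, each one-unit increase in market return is associated with a change of between 0.857 and 1.641 % in stock return.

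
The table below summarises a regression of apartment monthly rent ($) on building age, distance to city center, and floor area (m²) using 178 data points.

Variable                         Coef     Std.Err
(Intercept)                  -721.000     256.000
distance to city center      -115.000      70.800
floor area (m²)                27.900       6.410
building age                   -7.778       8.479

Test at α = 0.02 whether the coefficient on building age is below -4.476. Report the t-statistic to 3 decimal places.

Read off: b = -7.778, SE = 8.479 for building age.
H₀: β₁ = -4.476 vs H₁: β₁ < -4.476.
t = (-7.778 − (-4.476)) / 8.479 = -0.389.
df = n − k − 1 = 178 − 3 − 1 = 174.
One-sided p ≈ 0.3487, which is ≥ 0.02, so fail to reject H₀.
The data do not give significant evidence that the true slope on building age is below -4.476 $ per unit, holding the other predictors fixed.

t = -0.389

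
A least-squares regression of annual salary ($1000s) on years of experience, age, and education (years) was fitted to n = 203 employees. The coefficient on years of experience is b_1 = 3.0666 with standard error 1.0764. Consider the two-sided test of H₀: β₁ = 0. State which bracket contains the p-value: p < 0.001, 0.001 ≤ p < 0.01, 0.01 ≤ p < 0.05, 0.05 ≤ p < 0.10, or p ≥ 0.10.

t = 3.0666 / 1.0764 = 2.849.
df = n − k − 1 = 203 − 3 − 1 = 199.
Two-sided p = 2·P(T_{199} > |t|) ≈ 0.0048.
So 0.001 ≤ p < 0.01.

0.001 ≤ p < 0.01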